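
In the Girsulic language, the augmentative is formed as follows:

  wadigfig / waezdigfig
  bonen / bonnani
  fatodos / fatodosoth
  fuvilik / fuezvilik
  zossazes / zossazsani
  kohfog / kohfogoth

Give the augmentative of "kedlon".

"kedlon" has last vowel 'o'. The stems whose last vowel is 'o' (kohfog → kohfogoth, fatodos → fatodosoth) add -oth.
The other patterns: stems whose last vowel is 'e' delete the last vowel and add -ani; stems whose last vowel is 'i' insert -ez- after the first vowel.
So kedlon → kedlonoth.

kedlonoth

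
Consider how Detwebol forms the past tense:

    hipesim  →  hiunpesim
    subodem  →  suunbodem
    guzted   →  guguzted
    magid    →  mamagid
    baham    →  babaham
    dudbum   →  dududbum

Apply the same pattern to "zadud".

zazadud

subodem and baham both end in -m yet inflect differently (suunbodem, babaham), so the final letter is not what conditions the rule; the number of vowels is.
"zadud" has 2 vowels. The stems with 2 vowels (baham → babaham, guzted → guguzted, dudbum → dududbum) repeat the first consonant+vowel as a prefix.
So zadud → zazadud.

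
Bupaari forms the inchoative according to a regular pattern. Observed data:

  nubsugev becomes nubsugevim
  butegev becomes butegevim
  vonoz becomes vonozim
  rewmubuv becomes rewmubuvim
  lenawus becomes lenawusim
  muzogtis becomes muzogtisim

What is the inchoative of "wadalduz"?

Every pair shown (nubsugev → nubsugevim, butegev → butegevim, vonoz → vonozim, …) follows the same rule: add -im.
So wadalduz → wadalduzim.

wadalduzim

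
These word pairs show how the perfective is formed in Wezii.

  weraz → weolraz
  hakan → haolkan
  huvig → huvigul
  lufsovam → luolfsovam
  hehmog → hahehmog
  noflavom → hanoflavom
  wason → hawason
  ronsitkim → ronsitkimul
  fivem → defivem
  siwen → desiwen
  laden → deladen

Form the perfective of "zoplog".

hazoplog

"zoplog" has last vowel 'o'. The stems whose last vowel is 'o' (hehmog → hahehmog, wason → hawason, noflavom → hanoflavom) add the prefix ha-.
The other patterns: stems whose last vowel is 'i' add -ul; stems whose last vowel is 'e' add the prefix de-; stems whose last vowel is 'a' insert -ol- after the first vowel.
So zoplog → hazoplog.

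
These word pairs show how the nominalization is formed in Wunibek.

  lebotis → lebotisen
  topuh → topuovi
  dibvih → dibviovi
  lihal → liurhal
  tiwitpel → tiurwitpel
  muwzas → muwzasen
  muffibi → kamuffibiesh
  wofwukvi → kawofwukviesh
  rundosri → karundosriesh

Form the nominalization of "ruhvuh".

ruhvuovi

dibvih and wofwukvi both have last vowel 'i' yet inflect differently (dibviovi, kawofwukviesh), so the last vowel is not what conditions the rule; the final letter is.
"ruhvuh" ends in -h. The stems ending in -h (topuh → topuovi, dibvih → dibviovi) drop the final letter and add -ovi.
The other patterns: stems ending in -l insert -ur- after the first vowel; stems ending in -i add ka- … -esh around the stem; stems ending in -s add -en.
So ruhvuh → ruhvuovi.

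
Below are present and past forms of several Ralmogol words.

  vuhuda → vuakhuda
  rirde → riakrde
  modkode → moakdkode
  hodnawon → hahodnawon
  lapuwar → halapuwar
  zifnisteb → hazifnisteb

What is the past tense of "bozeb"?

habozeb

zifnisteb and rirde both have last vowel 'e' yet inflect differently (hazifnisteb, riakrde), so the last vowel is not what conditions the rule; whether the stem ends in a vowel or a consonant is.
"bozeb" ends in a consonant. The stems ending in a consonant (lapuwar → halapuwar, zifnisteb → hazifnisteb, hodnawon → hahodnawon) add the prefix ha-.
The other pattern: stems ending in a vowel insert -ak- after the first vowel.
So bozeb → habozeb.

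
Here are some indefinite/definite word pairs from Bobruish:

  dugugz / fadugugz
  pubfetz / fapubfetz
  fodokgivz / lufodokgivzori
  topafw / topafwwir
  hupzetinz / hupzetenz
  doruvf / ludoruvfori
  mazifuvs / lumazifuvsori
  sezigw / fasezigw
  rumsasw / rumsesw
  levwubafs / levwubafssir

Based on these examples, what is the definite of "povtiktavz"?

lupovtiktavzori

"povtiktavz" has second-to-last letter 'v'. The stems whose second-to-last letter is 'v' (fodokgivz → lufodokgivzori, doruvf → ludoruvfori, mazifuvs → lumazifuvsori) add lu- … -ori around the stem.
The other patterns: stems whose second-to-last letter is 'f' double the final consonant and add -ir; stems whose second-to-last letter is 'n' or 's' change the last vowel to 'e'; stems whose second-to-last letter is 'g' or 't' add the prefix fa-.
So povtiktavz → lupovtiktavzori.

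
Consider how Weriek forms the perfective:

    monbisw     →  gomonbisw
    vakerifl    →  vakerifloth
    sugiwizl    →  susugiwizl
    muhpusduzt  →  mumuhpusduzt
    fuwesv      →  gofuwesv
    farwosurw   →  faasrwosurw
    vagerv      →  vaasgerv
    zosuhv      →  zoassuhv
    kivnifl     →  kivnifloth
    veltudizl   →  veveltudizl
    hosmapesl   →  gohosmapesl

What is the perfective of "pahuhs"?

paashuhs

"pahuhs" has second-to-last letter 'h'. The one such stem in the data (zosuhv → zoassuhv) inserts -as- after the first vowel (as do vagerv, farwosurw), so the same rule applies.
So pahuhs → paashuhs.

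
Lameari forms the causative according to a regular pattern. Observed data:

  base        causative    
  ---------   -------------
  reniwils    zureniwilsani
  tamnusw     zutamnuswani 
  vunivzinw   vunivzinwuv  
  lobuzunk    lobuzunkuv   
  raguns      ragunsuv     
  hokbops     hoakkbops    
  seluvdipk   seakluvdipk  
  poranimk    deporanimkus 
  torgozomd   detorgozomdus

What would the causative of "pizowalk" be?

zupizowalkani

"pizowalk" has second-to-last letter 'l'. The one such stem in the data (reniwils → zureniwilsani) adds zu- … -ani around the stem, so the same rule applies.
The other patterns: stems whose second-to-last letter is 'n' add -uv; stems whose second-to-last letter is 'p' insert -ak- after the first vowel; stems whose second-to-last letter is 'm' add de- … -us around the stem.
So pizowalk → zupizowalkani.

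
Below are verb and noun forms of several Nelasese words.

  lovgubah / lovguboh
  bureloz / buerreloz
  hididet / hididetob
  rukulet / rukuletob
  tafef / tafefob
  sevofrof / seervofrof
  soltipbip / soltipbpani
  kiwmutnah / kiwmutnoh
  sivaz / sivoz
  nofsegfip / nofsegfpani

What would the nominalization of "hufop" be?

huerfop

"hufop" has last vowel 'o'. The stems whose last vowel is 'o' (sevofrof → seervofrof, bureloz → buerreloz) insert -er- after the first vowel.
The other patterns: stems whose last vowel is 'a' change the last vowel to 'o'; stems whose last vowel is 'i' delete the last vowel and add -ani; stems whose last vowel is 'e' add -ob.
So hufop → huerfop.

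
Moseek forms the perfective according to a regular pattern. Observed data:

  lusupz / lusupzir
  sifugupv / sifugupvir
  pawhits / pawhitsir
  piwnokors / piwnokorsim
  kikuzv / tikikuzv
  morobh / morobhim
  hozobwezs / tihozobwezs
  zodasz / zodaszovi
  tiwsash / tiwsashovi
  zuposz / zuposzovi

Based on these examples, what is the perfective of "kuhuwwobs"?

zodasz and lusupz both end in -z yet inflect differently (zodaszovi, lusupzir), so the final letter is not what conditions the rule; the second-to-last letter is.
"kuhuwwobs" has second-to-last letter 'b'. The one such stem in the data (morobh → morobhim) adds -im, so the same rule applies.
So kuhuwwobs → kuhuwwobsim.

kuhuwwobsim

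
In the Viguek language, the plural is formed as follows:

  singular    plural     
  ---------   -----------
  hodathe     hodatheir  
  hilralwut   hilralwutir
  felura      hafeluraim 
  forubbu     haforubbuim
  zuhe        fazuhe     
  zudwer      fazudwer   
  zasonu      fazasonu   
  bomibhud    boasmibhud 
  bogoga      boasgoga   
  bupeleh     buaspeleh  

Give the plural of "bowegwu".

boaswegwu

hodathe and zuhe both end in -e yet inflect differently (hodatheir, fazuhe), so the final letter is not what conditions the rule; the first letter is.
"bowegwu" begins with b-. The stems beginning with b- (bomibhud → boasmibhud, bogoga → boasgoga, bupeleh → buaspeleh) insert -as- after the first vowel.
So bowegwu → boaswegwu.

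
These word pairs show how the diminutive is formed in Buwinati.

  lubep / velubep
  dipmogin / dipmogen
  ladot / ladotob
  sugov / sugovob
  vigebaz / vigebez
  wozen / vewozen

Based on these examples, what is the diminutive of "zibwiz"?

zibwez

wozen and dipmogin both end in -n yet inflect differently (vewozen, dipmogen), so the final letter is not what conditions the rule; the last vowel is.
"zibwiz" has last vowel 'i'. The one such stem in the data (dipmogin → dipmogen) changes the last vowel to 'e' (as does vigebaz), so the same rule applies.
The other patterns: stems whose last vowel is 'e' add the prefix ve-; stems whose last vowel is 'o' add -ob.
So zibwiz → zibwez.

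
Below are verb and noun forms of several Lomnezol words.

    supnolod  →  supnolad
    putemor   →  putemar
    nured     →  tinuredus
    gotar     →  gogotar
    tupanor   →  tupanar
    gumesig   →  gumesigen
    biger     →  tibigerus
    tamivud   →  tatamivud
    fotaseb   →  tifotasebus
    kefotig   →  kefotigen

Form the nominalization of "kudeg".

tikudegus

biger and tupanor both end in -r yet inflect differently (tibigerus, tupanar), so the final letter is not what conditions the rule; the last vowel is.
"kudeg" has last vowel 'e'. The stems whose last vowel is 'e' (fotaseb → tifotasebus, nured → tinuredus, biger → tibigerus) add ti- … -us around the stem.
So kudeg → tikudegus.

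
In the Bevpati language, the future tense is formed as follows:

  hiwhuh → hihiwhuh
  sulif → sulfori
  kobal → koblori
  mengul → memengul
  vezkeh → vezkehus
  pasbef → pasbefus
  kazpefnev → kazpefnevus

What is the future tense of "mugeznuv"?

vezkeh and hiwhuh both end in -h yet inflect differently (vezkehus, hihiwhuh), so the final letter is not what conditions the rule; the last vowel is.
"mugeznuv" has last vowel 'u'. The stems whose last vowel is 'u' (hiwhuh → hihiwhuh, mengul → memengul) repeat the first consonant+vowel as a prefix.
The other patterns: stems whose last vowel is 'e' add -us; stems whose last vowel is 'a' or 'i' delete the last vowel and add -ori.
So mugeznuv → mumugeznuv.

mumugeznuv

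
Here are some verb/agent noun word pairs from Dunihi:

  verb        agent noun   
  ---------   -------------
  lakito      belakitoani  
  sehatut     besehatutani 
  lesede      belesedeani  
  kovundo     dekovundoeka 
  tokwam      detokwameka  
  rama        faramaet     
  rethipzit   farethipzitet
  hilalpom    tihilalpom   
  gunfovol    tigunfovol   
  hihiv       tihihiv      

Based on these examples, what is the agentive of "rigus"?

lakito and kovundo both end in -o yet inflect differently (belakitoani, dekovundoeka), so the final letter is not what conditions the rule; the first letter is.
"rigus" begins with r-. The stems beginning with r- (rama → faramaet, rethipzit → farethipzitet) add fa- … -et around the stem.
The other patterns: stems beginning with l- or s- add be- … -ani around the stem; stems beginning with k- or t- add de- … -eka around the stem; stems beginning with g- or h- add the prefix ti-.
So rigus → fariguset.

fariguset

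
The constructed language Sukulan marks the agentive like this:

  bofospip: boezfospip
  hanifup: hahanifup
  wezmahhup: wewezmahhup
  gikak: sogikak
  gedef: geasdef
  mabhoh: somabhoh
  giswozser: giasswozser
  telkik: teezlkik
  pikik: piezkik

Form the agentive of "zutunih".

pikik and gikak both end in -k yet inflect differently (piezkik, sogikak), so the final letter is not what conditions the rule; the last vowel is.
"zutunih" has last vowel 'i'. The stems whose last vowel is 'i' (bofospip → boezfospip, pikik → piezkik, telkik → teezlkik) insert -ez- after the first vowel.
The other patterns: stems whose last vowel is 'e' insert -as- after the first vowel; stems whose last vowel is 'a' or 'o' add the prefix so-; stems whose last vowel is 'u' repeat the first consonant+vowel as a prefix.
So zutunih → zueztunih.

zueztunih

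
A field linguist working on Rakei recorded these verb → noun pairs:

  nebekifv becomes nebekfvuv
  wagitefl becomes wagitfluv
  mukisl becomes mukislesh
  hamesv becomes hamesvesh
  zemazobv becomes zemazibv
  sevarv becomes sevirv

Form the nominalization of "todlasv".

wagitefl and mukisl both end in -l yet inflect differently (wagitfluv, mukislesh), so the final letter is not what conditions the rule; the second-to-last letter is.
"todlasv" has second-to-last letter 's'. The stems whose second-to-last letter is 's' (mukisl → mukislesh, hamesv → hamesvesh) add -esh.
So todlasv → todlasvesh.

todlasvesh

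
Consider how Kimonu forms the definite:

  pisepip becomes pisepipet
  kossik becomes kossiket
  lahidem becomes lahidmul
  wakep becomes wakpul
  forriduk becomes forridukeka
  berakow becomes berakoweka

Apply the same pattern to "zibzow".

kossik and forriduk both end in -k yet inflect differently (kossiket, forridukeka), so the final letter is not what conditions the rule; the last vowel is.
"zibzow" has last vowel 'o'. The one such stem in the data (berakow → berakoweka) adds -eka, so the same rule applies.
The other patterns: stems whose last vowel is 'i' add -et; stems whose last vowel is 'e' delete the last vowel and add -ul.
So zibzow → zibzoweka.

zibzoweka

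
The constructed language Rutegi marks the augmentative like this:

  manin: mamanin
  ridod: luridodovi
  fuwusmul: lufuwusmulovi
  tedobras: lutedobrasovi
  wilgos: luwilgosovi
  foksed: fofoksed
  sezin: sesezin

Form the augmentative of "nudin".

foksed and ridod both end in -d yet inflect differently (fofoksed, luridodovi), so the final letter is not what conditions the rule; the last vowel is.
"nudin" has last vowel 'i'. The stems whose last vowel is 'i' (manin → mamanin, sezin → sesezin) repeat the first consonant+vowel as a prefix.
The other pattern: stems whose last vowel is 'a', 'o' or 'u' add lu- … -ovi around the stem.
So nudin → nunudin.

nunudin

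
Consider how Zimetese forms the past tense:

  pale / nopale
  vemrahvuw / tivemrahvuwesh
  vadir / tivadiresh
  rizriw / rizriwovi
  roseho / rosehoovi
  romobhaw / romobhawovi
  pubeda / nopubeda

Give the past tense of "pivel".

nopivel

vemrahvuw and romobhaw both end in -w yet inflect differently (tivemrahvuwesh, romobhawovi), so the final letter is not what conditions the rule; the first letter is.
"pivel" begins with p-. The stems beginning with p- (pubeda → nopubeda, pale → nopale) add the prefix no-.
So pivel → nopivel.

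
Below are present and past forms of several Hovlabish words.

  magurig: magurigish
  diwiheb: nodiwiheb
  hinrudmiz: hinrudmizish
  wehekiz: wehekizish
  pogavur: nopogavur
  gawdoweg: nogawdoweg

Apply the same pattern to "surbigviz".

surbigvizish

magurig and gawdoweg both end in -g yet inflect differently (magurigish, nogawdoweg), so the final letter is not what conditions the rule; the last vowel is.
"surbigviz" has last vowel 'i'. The stems whose last vowel is 'i' (hinrudmiz → hinrudmizish, wehekiz → wehekizish, magurig → magurigish) add -ish.
So surbigviz → surbigvizish.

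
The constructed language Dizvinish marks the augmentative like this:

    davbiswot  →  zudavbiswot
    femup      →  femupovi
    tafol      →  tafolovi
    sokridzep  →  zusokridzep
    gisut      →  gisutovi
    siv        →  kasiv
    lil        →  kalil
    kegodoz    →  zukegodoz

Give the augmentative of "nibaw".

nibawovi

"nibaw" has 2 vowels. The stems with 2 vowels (tafol → tafolovi, gisut → gisutovi, femup → femupovi) add -ovi.
The other patterns: stems with 1 vowel add the prefix ka-; stems with 3 vowels add the prefix zu-.
So nibaw → nibawovi.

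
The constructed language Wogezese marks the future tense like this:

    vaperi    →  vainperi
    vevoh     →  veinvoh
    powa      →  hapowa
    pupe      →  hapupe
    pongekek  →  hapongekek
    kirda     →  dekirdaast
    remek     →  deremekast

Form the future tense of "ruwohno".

powa and kirda both end in -a yet inflect differently (hapowa, dekirdaast), so the final letter is not what conditions the rule; the first letter is.
"ruwohno" begins with r-. The one such stem in the data (remek → deremekast) adds de- … -ast around the stem, so the same rule applies.
The other patterns: stems beginning with v- insert -in- after the first vowel; stems beginning with p- add the prefix ha-.
So ruwohno → deruwohnoast.

deruwohnoast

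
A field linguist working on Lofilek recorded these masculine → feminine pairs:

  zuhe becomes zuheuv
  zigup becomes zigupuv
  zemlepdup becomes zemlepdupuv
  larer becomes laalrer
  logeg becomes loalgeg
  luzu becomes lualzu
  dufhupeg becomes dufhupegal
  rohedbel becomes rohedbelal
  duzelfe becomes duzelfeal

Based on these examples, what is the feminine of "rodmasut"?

"rodmasut" begins with r-. The one such stem in the data (rohedbel → rohedbelal) adds -al, so the same rule applies.
So rodmasut → rodmasutal.

rodmasutal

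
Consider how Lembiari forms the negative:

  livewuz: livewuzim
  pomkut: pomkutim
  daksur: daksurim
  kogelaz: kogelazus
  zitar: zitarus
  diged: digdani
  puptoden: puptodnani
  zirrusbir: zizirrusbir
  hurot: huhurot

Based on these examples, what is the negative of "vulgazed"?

"vulgazed" has last vowel 'e'. The stems whose last vowel is 'e' (diged → digdani, puptoden → puptodnani) delete the last vowel and add -ani.
The other patterns: stems whose last vowel is 'u' add -im; stems whose last vowel is 'a' add -us; stems whose last vowel is 'i' or 'o' repeat the first consonant+vowel as a prefix.
So vulgazed → vulgazdani.

vulgazdani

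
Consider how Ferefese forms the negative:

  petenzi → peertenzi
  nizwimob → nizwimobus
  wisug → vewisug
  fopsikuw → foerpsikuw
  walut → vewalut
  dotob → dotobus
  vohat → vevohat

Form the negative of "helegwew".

heerlegwew

walut and fopsikuw both have last vowel 'u' yet inflect differently (vewalut, foerpsikuw), so the last vowel is not what conditions the rule; the final letter is.
"helegwew" ends in -w. The one such stem in the data (fopsikuw → foerpsikuw) inserts -er- after the first vowel (as does petenzi), so the same rule applies.
So helegwew → heerlegwew.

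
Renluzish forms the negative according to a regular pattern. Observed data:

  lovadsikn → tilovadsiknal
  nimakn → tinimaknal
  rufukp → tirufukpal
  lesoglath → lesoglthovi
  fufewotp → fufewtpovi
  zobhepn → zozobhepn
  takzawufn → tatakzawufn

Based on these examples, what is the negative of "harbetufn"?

haharbetufn

rufukp and fufewotp both end in -p yet inflect differently (tirufukpal, fufewtpovi), so the final letter is not what conditions the rule; the second-to-last letter is.
"harbetufn" has second-to-last letter 'f'. The one such stem in the data (takzawufn → tatakzawufn) repeats the first consonant+vowel as a prefix (as does zobhepn), so the same rule applies.
The other patterns: stems whose second-to-last letter is 'k' add ti- … -al around the stem; stems whose second-to-last letter is 't' delete the last vowel and add -ovi.
So harbetufn → haharbetufn.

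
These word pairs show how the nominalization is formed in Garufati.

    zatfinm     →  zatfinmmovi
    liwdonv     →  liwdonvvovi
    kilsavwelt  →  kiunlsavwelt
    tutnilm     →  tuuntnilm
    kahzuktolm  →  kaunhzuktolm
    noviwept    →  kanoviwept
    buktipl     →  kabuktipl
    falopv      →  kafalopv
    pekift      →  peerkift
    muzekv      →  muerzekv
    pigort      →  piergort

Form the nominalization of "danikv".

daernikv

zatfinm and tutnilm both end in -m yet inflect differently (zatfinmmovi, tuuntnilm), so the final letter is not what conditions the rule; the second-to-last letter is.
"danikv" has second-to-last letter 'k'. The one such stem in the data (muzekv → muerzekv) inserts -er- after the first vowel (as do pekift, pigort), so the same rule applies.
So danikv → daernikv.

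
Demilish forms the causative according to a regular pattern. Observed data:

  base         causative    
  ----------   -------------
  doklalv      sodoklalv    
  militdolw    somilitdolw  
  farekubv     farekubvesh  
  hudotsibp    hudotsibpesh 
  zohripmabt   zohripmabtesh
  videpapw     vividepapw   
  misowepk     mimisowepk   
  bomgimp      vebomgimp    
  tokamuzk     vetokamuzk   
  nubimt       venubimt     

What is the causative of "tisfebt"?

tisfebtesh

doklalv and farekubv both end in -v yet inflect differently (sodoklalv, farekubvesh), so the final letter is not what conditions the rule; the second-to-last letter is.
"tisfebt" has second-to-last letter 'b'. The stems whose second-to-last letter is 'b' (farekubv → farekubvesh, hudotsibp → hudotsibpesh, zohripmabt → zohripmabtesh) add -esh.
So tisfebt → tisfebtesh.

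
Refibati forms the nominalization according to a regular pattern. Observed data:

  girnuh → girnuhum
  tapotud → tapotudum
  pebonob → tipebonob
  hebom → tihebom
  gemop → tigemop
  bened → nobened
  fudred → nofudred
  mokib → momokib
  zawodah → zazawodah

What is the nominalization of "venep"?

novenep

"venep" has last vowel 'e'. The stems whose last vowel is 'e' (bened → nobened, fudred → nofudred) add the prefix no-.
So venep → novenep.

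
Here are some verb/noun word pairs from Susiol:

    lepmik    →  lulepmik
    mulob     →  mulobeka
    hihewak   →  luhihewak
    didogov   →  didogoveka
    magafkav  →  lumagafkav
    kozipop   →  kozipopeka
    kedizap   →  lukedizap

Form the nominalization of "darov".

daroveka

didogov and magafkav both end in -v yet inflect differently (didogoveka, lumagafkav), so the final letter is not what conditions the rule; the last vowel is.
"darov" has last vowel 'o'. The stems whose last vowel is 'o' (kozipop → kozipopeka, didogov → didogoveka, mulob → mulobeka) add -eka.
So darov → daroveka.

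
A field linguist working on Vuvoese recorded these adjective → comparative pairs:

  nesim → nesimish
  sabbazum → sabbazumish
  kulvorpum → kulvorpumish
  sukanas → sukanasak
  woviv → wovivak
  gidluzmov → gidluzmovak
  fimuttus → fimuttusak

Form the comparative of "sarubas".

nesim and woviv both have last vowel 'i' yet inflect differently (nesimish, wovivak), so the last vowel is not what conditions the rule; the final letter is.
"sarubas" ends in -s. The stems ending in -s (sukanas → sukanasak, fimuttus → fimuttusak) add -ak.
So sarubas → sarubasak.

sarubasak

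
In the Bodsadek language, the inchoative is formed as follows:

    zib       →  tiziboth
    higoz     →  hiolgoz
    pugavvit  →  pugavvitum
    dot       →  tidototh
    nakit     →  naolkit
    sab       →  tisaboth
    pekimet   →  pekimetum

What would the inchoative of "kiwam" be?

dot and nakit both end in -t yet inflect differently (tidototh, naolkit), so the final letter is not what conditions the rule; the number of vowels is.
"kiwam" has 2 vowels. The stems with 2 vowels (nakit → naolkit, higoz → hiolgoz) insert -ol- after the first vowel.
The other patterns: stems with 1 vowel add ti- … -oth around the stem; stems with 3 vowels add -um.
So kiwam → kiolwam.

kiolwam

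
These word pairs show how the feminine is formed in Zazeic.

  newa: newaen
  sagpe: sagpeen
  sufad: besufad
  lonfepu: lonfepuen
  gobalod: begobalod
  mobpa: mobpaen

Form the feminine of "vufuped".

sufad and mobpa both have last vowel 'a' yet inflect differently (besufad, mobpaen), so the last vowel is not what conditions the rule; whether the stem ends in a vowel or a consonant is.
"vufuped" ends in a consonant. The stems ending in a consonant (gobalod → begobalod, sufad → besufad) add the prefix be-.
The other pattern: stems ending in a vowel add -en.
So vufuped → bevufuped.

bevufuped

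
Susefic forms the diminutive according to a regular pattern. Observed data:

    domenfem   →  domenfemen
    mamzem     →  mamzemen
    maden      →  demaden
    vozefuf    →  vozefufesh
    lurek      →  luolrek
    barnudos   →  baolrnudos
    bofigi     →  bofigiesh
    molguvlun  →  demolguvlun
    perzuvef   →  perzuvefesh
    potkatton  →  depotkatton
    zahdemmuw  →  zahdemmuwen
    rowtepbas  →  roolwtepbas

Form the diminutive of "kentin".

dekentin

potkatton and barnudos both have last vowel 'o' yet inflect differently (depotkatton, baolrnudos), so the last vowel is not what conditions the rule; the final letter is.
"kentin" ends in -n. The stems ending in -n (potkatton → depotkatton, molguvlun → demolguvlun, maden → demaden) add the prefix de-.
The other patterns: stems ending in -k or -s insert -ol- after the first vowel; stems ending in -f or -i add -esh; stems ending in -m or -w add -en.
So kentin → dekentin.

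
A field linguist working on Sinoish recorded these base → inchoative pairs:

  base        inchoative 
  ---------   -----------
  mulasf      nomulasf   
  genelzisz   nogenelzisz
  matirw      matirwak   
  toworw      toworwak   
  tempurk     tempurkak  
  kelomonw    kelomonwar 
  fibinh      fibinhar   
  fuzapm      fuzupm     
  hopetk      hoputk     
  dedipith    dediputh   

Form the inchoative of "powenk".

powenkar

matirw and kelomonw both end in -w yet inflect differently (matirwak, kelomonwar), so the final letter is not what conditions the rule; the second-to-last letter is.
"powenk" has second-to-last letter 'n'. The stems whose second-to-last letter is 'n' (kelomonw → kelomonwar, fibinh → fibinhar) add -ar.
The other patterns: stems whose second-to-last letter is 's' add the prefix no-; stems whose second-to-last letter is 'r' add -ak; stems whose second-to-last letter is 'p' or 't' change the last vowel to 'u'.
So powenk → powenkar.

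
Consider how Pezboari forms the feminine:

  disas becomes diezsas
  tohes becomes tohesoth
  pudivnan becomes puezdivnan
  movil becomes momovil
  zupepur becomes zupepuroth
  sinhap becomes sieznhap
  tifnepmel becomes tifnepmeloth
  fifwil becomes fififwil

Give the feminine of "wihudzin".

disas and tohes both end in -s yet inflect differently (diezsas, tohesoth), so the final letter is not what conditions the rule; the last vowel is.
"wihudzin" has last vowel 'i'. The stems whose last vowel is 'i' (movil → momovil, fifwil → fififwil) repeat the first consonant+vowel as a prefix.
So wihudzin → wiwihudzin.

wiwihudzin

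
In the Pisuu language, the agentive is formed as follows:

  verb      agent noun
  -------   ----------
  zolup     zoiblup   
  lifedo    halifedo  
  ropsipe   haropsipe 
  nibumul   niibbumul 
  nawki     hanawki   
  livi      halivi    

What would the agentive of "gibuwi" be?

nibumul and nawki both begin with n- yet inflect differently (niibbumul, hanawki), so the first letter is not what conditions the rule; whether the stem ends in a vowel or a consonant is.
"gibuwi" ends in a vowel. The stems ending in a vowel (livi → halivi, lifedo → halifedo, ropsipe → haropsipe) add the prefix ha-.
So gibuwi → hagibuwi.

hagibuwi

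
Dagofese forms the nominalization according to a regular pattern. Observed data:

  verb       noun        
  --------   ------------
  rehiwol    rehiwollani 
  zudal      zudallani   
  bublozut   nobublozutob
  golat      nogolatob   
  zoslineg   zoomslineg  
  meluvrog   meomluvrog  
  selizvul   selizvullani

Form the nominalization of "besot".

golat and zudal both have last vowel 'a' yet inflect differently (nogolatob, zudallani), so the last vowel is not what conditions the rule; the final letter is.
"besot" ends in -t. The stems ending in -t (golat → nogolatob, bublozut → nobublozutob) add no- … -ob around the stem.
The other patterns: stems ending in -l double the final consonant and add -ani; stems ending in -g insert -om- after the first vowel.
So besot → nobesotob.

nobesotob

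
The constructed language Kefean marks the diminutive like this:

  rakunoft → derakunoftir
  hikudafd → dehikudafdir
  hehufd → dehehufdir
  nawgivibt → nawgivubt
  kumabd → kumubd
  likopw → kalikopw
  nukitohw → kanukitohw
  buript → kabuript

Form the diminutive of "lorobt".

lorubt

rakunoft and nawgivibt both end in -t yet inflect differently (derakunoftir, nawgivubt), so the final letter is not what conditions the rule; the second-to-last letter is.
"lorobt" has second-to-last letter 'b'. The stems whose second-to-last letter is 'b' (nawgivibt → nawgivubt, kumabd → kumubd) change the last vowel to 'u'.
The other patterns: stems whose second-to-last letter is 'f' add de- … -ir around the stem; stems whose second-to-last letter is 'h' or 'p' add the prefix ka-.
So lorobt → lorubt.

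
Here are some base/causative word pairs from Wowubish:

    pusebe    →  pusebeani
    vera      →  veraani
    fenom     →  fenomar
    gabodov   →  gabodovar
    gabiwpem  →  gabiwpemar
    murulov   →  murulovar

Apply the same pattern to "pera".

peraani

pusebe and gabiwpem both have last vowel 'e' yet inflect differently (pusebeani, gabiwpemar), so the last vowel is not what conditions the rule; whether the stem ends in a vowel or a consonant is.
"pera" ends in a vowel. The stems ending in a vowel (pusebe → pusebeani, vera → veraani) add -ani.
So pera → peraani.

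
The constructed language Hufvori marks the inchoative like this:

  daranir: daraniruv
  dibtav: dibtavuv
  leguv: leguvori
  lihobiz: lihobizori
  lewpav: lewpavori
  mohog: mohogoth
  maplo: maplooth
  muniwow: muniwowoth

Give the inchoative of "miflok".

dibtav and leguv both end in -v yet inflect differently (dibtavuv, leguvori), so the final letter is not what conditions the rule; the first letter is.
"miflok" begins with m-. The stems beginning with m- (mohog → mohogoth, maplo → maplooth, muniwow → muniwowoth) add -oth.
So miflok → miflokoth.

miflokoth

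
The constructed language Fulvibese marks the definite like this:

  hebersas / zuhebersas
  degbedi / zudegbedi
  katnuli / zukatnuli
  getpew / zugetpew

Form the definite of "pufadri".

zupufadri

Every pair shown (hebersas → zuhebersas, degbedi → zudegbedi, katnuli → zukatnuli, …) follows the same rule: add the prefix zu-.
So pufadri → zupufadri.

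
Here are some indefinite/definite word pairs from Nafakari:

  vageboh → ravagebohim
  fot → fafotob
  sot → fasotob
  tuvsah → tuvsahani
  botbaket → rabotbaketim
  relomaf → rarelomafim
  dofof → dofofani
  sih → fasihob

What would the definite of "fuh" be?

"fuh" has 1 vowel. The stems with 1 vowel (fot → fafotob, sih → fasihob, sot → fasotob) add fa- … -ob around the stem.
The other patterns: stems with 2 vowels add -ani; stems with 3 vowels add ra- … -im around the stem.
So fuh → fafuhob.

fafuhob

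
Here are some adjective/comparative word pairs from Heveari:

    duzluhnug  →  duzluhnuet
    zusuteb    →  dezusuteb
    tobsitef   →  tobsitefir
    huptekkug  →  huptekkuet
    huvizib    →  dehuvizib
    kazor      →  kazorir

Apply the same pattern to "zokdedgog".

"zokdedgog" ends in -g. The stems ending in -g (huptekkug → huptekkuet, duzluhnug → duzluhnuet) drop the final letter and add -et.
The other patterns: stems ending in -b add the prefix de-; stems ending in -f or -r add -ir.
So zokdedgog → zokdedgoet.

zokdedgoet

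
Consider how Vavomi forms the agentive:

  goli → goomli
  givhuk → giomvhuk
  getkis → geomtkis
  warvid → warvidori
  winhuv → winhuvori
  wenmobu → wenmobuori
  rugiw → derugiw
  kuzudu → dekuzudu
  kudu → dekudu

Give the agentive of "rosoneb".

derosoneb

wenmobu and kuzudu both end in -u yet inflect differently (wenmobuori, dekuzudu), so the final letter is not what conditions the rule; the first letter is.
"rosoneb" begins with r-. The one such stem in the data (rugiw → derugiw) adds the prefix de-, so the same rule applies.
The other patterns: stems beginning with g- insert -om- after the first vowel; stems beginning with w- add -ori.
So rosoneb → derosoneb.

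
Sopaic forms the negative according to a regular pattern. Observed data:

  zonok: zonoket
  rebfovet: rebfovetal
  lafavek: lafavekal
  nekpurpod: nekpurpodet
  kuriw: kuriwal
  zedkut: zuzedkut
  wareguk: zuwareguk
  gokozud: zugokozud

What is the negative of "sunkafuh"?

zusunkafuh

"sunkafuh" has last vowel 'u'. The stems whose last vowel is 'u' (wareguk → zuwareguk, zedkut → zuzedkut, gokozud → zugokozud) add the prefix zu-.
So sunkafuh → zusunkafuh.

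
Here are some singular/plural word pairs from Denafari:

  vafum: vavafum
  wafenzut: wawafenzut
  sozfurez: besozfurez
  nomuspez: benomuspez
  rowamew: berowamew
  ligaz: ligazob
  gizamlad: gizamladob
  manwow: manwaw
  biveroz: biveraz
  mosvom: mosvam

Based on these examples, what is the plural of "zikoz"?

sozfurez and ligaz both end in -z yet inflect differently (besozfurez, ligazob), so the final letter is not what conditions the rule; the last vowel is.
"zikoz" has last vowel 'o'. The stems whose last vowel is 'o' (manwow → manwaw, biveroz → biveraz, mosvom → mosvam) change the last vowel to 'a'.
So zikoz → zikaz.

zikaz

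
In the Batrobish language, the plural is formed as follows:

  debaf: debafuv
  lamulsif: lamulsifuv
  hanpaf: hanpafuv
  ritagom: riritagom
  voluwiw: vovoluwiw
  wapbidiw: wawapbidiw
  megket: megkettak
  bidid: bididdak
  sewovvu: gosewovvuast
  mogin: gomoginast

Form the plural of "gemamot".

gemamottak

lamulsif and voluwiw both have last vowel 'i' yet inflect differently (lamulsifuv, vovoluwiw), so the last vowel is not what conditions the rule; the final letter is.
"gemamot" ends in -t. The one such stem in the data (megket → megkettak) doubles the final consonant and adds -ak (as does bidid), so the same rule applies.
So gemamot → gemamottak.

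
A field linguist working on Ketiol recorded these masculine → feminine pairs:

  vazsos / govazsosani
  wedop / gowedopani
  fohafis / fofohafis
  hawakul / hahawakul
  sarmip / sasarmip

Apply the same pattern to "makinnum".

vazsos and fohafis both end in -s yet inflect differently (govazsosani, fofohafis), so the final letter is not what conditions the rule; the last vowel is.
"makinnum" has last vowel 'u'. The one such stem in the data (hawakul → hahawakul) repeats the first consonant+vowel as a prefix (as do fohafis, sarmip), so the same rule applies.
The other pattern: stems whose last vowel is 'o' add go- … -ani around the stem.
So makinnum → mamakinnum.

mamakinnum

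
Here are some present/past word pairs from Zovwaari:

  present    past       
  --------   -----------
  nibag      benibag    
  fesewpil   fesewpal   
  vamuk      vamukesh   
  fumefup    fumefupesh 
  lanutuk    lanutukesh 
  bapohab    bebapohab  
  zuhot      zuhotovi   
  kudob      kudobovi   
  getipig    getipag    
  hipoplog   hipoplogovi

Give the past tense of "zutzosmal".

bezutzosmal

getipig and hipoplog both end in -g yet inflect differently (getipag, hipoplogovi), so the final letter is not what conditions the rule; the last vowel is.
"zutzosmal" has last vowel 'a'. The stems whose last vowel is 'a' (bapohab → bebapohab, nibag → benibag) add the prefix be-.
The other patterns: stems whose last vowel is 'i' change the last vowel to 'a'; stems whose last vowel is 'o' add -ovi; stems whose last vowel is 'u' add -esh.
So zutzosmal → bezutzosmal.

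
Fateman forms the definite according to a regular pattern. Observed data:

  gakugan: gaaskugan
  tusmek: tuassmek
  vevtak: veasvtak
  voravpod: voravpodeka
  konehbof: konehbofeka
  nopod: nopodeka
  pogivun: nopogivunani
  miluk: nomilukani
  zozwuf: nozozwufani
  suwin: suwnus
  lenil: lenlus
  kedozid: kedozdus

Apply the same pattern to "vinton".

vintoneka

gakugan and pogivun both end in -n yet inflect differently (gaaskugan, nopogivunani), so the final letter is not what conditions the rule; the last vowel is.
"vinton" has last vowel 'o'. The stems whose last vowel is 'o' (voravpod → voravpodeka, konehbof → konehbofeka, nopod → nopodeka) add -eka.
The other patterns: stems whose last vowel is 'a' or 'e' insert -as- after the first vowel; stems whose last vowel is 'u' add no- … -ani around the stem; stems whose last vowel is 'i' delete the last vowel and add -us.
So vinton → vintoneka.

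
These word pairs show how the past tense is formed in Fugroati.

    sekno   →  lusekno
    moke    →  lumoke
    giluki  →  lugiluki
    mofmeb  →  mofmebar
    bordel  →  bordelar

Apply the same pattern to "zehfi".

luzehfi

"zehfi" ends in a vowel. The stems ending in a vowel (sekno → lusekno, moke → lumoke, giluki → lugiluki) add the prefix lu-.
The other pattern: stems ending in a consonant add -ar.
So zehfi → luzehfi.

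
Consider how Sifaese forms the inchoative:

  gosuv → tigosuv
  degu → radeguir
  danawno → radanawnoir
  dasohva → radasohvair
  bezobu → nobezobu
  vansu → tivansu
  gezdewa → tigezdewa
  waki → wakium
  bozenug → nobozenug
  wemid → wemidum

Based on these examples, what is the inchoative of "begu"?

nobegu

bezobu and degu both end in -u yet inflect differently (nobezobu, radeguir), so the final letter is not what conditions the rule; the first letter is.
"begu" begins with b-. The stems beginning with b- (bezobu → nobezobu, bozenug → nobozenug) add the prefix no-.
So begu → nobegu.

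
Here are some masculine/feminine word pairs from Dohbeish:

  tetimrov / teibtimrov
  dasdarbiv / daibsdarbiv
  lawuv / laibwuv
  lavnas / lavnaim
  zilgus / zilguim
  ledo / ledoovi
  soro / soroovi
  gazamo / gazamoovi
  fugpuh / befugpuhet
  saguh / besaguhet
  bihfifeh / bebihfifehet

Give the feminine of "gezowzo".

lawuv and zilgus both have last vowel 'u' yet inflect differently (laibwuv, zilguim), so the last vowel is not what conditions the rule; the final letter is.
"gezowzo" ends in -o. The stems ending in -o (ledo → ledoovi, soro → soroovi, gazamo → gazamoovi) add -ovi.
So gezowzo → gezowzoovi.

gezowzoovi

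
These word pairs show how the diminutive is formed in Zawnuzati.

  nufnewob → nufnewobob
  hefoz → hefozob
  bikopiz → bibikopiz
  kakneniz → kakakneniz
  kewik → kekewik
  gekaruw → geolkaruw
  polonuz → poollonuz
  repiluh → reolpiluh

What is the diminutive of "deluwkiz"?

dedeluwkiz

"deluwkiz" has last vowel 'i'. The stems whose last vowel is 'i' (bikopiz → bibikopiz, kakneniz → kakakneniz, kewik → kekewik) repeat the first consonant+vowel as a prefix.
So deluwkiz → dedeluwkiz.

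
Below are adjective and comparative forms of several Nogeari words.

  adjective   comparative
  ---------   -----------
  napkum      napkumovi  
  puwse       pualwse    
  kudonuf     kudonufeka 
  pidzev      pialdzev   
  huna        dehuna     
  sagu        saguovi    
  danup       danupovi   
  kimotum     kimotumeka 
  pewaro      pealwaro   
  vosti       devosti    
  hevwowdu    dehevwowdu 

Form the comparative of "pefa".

"pefa" begins with p-. The stems beginning with p- (pewaro → pealwaro, pidzev → pialdzev, puwse → pualwse) insert -al- after the first vowel.
So pefa → pealfa.

pealfa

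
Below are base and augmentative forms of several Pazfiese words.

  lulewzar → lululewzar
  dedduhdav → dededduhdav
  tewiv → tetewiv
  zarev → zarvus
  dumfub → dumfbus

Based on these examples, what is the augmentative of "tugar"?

tutugar

dedduhdav and zarev both end in -v yet inflect differently (dededduhdav, zarvus), so the final letter is not what conditions the rule; the last vowel is.
"tugar" has last vowel 'a'. The stems whose last vowel is 'a' (lulewzar → lululewzar, dedduhdav → dededduhdav) repeat the first consonant+vowel as a prefix.
The other pattern: stems whose last vowel is 'e' or 'u' delete the last vowel and add -us.
So tugar → tutugar.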